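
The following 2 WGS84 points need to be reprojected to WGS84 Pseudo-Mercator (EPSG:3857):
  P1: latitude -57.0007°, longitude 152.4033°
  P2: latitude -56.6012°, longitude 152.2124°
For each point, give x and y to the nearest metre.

Web Mercator: x = R·λ, y = R·ln tan(π/4+φ/2), R = 6378137 m.
P1 (-57.0007°, 152.4033°) → (16965457.751, -7760261.748) m.
P2 (-56.6012°, 152.2124°) → (16944206.860, -7679040.489) m.

P1: x 16965458 m, y -7760262 m; P2: x 16944207 m, y -7679040 m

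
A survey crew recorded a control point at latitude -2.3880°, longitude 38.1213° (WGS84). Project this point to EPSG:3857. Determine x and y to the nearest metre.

Web Mercator is spherical with R = a = 6378137 m.
x = R·λ = 6378137 × 0.665342200 = 4243643.704 m.
y = R·ln tan(π/4 + φ/2) = 6378137 × -0.041690534 = -265907.940 m.

x 4243644 m, y -265908 m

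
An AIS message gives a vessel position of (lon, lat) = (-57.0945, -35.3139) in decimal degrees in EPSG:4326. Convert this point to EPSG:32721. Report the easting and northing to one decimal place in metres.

E 491409.8 m, N 6092141.6 m

Zone 21 central meridian λ₀ = 6×21 − 183 = -57°; Δλ = -0.0945°.
Transverse Mercator on WGS84 with k₀ = 0.9996 gives E = 491409.778 m, N = 6092141.621 m.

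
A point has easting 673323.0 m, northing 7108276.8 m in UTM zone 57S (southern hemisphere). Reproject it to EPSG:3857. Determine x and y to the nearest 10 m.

x 17892790 m, y -3015740 m

Unproject from UTM 57S (λ₀ = 159°) → φ = -26.13439988°, λ = 160.73369953°.
Web Mercator (R = 6378137 m): x = 17892793.585 m, y = -3015736.489 m.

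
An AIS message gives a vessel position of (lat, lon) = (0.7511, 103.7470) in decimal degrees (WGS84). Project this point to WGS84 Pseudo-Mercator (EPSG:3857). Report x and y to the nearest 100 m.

Web Mercator is spherical with R = a = 6378137 m.
x = R·λ = 6378137 × 1.810726739 = 11549063.211 m.
y = R·ln tan(π/4 + φ/2) = 6378137 × 0.013109543 = 83614.464 m.

x 11549100 m, y 83600 m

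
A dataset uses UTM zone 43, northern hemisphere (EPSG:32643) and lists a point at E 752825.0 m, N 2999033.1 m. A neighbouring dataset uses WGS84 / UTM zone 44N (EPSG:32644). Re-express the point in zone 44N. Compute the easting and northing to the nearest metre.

E 157841 m, N 3001165 m

UTM 43N → geographic: φ = 27.09059986°, λ = 77.54979984°.
UTM 44N (λ₀ = 81°) forward: E = 157840.644 m, N = 3001165.289 m.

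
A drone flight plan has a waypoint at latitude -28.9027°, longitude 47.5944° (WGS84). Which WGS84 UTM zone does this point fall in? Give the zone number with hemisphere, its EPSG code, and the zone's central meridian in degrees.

UTM zone = ⌊(λ + 180)/6⌋ + 1; 47.5944° ∈ [42°, 48°) → zone 38.
Hemisphere: S (φ < 0).
Central meridian λ₀ = 6×38 − 183 = 45°.
EPSG code: 32738.

Zone 38S (EPSG:32738), central meridian 45°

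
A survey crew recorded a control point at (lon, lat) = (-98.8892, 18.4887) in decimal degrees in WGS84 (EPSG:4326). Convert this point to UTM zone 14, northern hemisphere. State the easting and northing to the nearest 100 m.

E 511700 m, N 2044300 m

Zone 14 central meridian λ₀ = 6×14 − 183 = -99°; Δλ = +0.1108°.
Transverse Mercator on WGS84 with k₀ = 0.9996 gives E = 511696.850 m, N = 2044258.371 m.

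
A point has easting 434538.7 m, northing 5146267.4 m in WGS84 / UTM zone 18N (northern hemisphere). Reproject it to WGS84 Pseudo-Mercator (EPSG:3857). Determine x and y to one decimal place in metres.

Unproject from UTM 18N (λ₀ = -75°) → φ = 46.46679986°, λ = -75.85260004°.
Web Mercator (R = 6378137 m): x = -8443872.812 m, y = 5855472.400 m.

x -8443872.8 m, y 5855472.4 m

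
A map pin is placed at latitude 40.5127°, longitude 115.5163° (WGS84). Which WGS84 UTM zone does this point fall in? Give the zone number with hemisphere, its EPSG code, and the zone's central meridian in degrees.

UTM zone = ⌊(λ + 180)/6⌋ + 1; 115.5163° ∈ [114°, 120°) → zone 50.
Hemisphere: N (φ ≥ 0).
Central meridian λ₀ = 6×50 − 183 = 117°.
EPSG code: 32650.

Zone 50N (EPSG:32650), central meridian 117°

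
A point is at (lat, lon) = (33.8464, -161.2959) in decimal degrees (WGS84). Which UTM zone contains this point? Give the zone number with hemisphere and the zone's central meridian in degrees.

Zone 4N, central meridian -159°

UTM zone = ⌊(λ + 180)/6⌋ + 1; -161.2959° ∈ [-162°, -156°) → zone 4.
Hemisphere: N (φ ≥ 0).
Central meridian λ₀ = 6×4 − 183 = -159°.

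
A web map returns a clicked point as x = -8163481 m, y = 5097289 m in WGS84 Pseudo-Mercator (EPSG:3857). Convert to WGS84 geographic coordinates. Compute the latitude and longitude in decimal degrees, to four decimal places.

lat 41.5734°, lon -73.3338°

R = 6378137 m. λ = x/R = -73.33379754°.
φ = 2·arctan(exp(y/R)) − 90° = 2·arctan(2.22372) − 90° = 41.57339666°.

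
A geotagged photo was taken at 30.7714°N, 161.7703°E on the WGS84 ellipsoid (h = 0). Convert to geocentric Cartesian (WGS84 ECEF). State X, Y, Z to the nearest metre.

X -5209709 m, Y 1715858 m, Z 3244143 m

WGS84: a = 6378137 m, e² = 0.006694380; N(φ) = a/√(1−e²sin²φ) = 6383732.389 m.
X = (N+h)·cosφ·cosλ = -5209708.984 m; Y = (N+h)·cosφ·sinλ = 1715858.113 m; Z = (N(1−e²)+h)·sinφ = 3244143.220 m.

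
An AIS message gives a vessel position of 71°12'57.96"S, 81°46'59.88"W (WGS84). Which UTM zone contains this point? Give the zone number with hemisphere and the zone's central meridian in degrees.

Zone 17S, central meridian -81°

UTM zone = ⌊(λ + 180)/6⌋ + 1; -81.7833° ∈ [-84°, -78°) → zone 17.
Hemisphere: S (φ < 0).
Central meridian λ₀ = 6×17 − 183 = -81°.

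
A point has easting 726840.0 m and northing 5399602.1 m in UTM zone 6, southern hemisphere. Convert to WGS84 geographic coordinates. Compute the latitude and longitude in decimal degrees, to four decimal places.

Zone 6S: λ₀ = -147°, k₀ = 0.9996, false easting 500000 m, false northing 10000000 m.
Meridian distance M = (N − FN)/k₀ = -4602238.8 m.
Inverse transverse Mercator on WGS84 gives φ = -41.52309983°, λ = -144.28130050°.

lat -41.5231°, lon -144.2813°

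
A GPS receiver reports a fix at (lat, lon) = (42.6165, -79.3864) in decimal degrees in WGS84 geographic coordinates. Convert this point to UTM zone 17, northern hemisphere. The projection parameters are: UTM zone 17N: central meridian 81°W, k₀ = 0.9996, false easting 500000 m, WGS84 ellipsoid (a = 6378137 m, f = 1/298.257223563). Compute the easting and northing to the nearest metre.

Zone 17 central meridian λ₀ = 6×17 − 183 = -81°; Δλ = +1.6136°.
Transverse Mercator on WGS84 with k₀ = 0.9996 gives E = 632338.357 m, N = 4719491.132 m.

E 632338 m, N 4719491 m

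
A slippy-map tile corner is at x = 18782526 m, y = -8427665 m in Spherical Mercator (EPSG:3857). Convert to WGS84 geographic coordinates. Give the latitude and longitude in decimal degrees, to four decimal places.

R = 6378137 m. λ = x/R = 168.72630180°.
φ = 2·arctan(exp(y/R)) − 90° = 2·arctan(0.26678) − 90° = -60.12519913°.

lat -60.1252°, lon 168.7263°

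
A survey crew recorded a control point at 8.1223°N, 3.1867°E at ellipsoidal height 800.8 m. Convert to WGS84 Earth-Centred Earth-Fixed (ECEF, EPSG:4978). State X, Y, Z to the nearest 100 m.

WGS84: a = 6378137 m, e² = 0.006694380; N(φ) = a/√(1−e²sin²φ) = 6378563.206 m.
X = (N+h)·cosφ·cosλ = 6305605.475 m; Y = (N+h)·cosφ·sinλ = 351069.809 m; Z = (N(1−e²)+h)·sinφ = 895285.301 m.

X 6305600 m, Y 351100 m, Z 895300 m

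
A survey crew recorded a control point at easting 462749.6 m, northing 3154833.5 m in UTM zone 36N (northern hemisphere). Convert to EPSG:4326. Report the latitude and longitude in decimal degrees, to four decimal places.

lat 28.5197°, lon 32.6193°

Zone 36N: λ₀ = 33°, k₀ = 0.9996, false easting 500000 m.
Meridian distance M = (N − FN)/k₀ = 3156095.9 m.
Inverse transverse Mercator on WGS84 gives φ = 28.51970021°, λ = 32.61930016°.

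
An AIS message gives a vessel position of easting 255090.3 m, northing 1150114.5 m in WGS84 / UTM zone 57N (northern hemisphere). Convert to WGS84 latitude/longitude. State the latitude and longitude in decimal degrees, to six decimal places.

Zone 57N: λ₀ = 159°, k₀ = 0.9996, false easting 500000 m.
Meridian distance M = (N − FN)/k₀ = 1150574.7 m.
Inverse transverse Mercator on WGS84 gives φ = 10.39649982°, λ = 156.76310019°.

lat 10.396500°, lon 156.763100°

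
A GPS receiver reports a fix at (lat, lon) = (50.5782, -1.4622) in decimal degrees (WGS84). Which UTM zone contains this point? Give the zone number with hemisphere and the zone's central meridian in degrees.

Zone 30N, central meridian -3°

UTM zone = ⌊(λ + 180)/6⌋ + 1; -1.4622° ∈ [-6°, 0°) → zone 30.
Hemisphere: N (φ ≥ 0).
Central meridian λ₀ = 6×30 − 183 = -3°.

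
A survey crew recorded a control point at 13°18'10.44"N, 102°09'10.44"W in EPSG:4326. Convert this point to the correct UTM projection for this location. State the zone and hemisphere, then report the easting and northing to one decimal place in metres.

Zone 13N: E 808479.0 m, N 1472397.3 m

Longitude -102.1529° lies in the 6° band [-108°, -102°), giving zone 13; latitude is north of the equator, so 13N.
Zone 13 central meridian λ₀ = 6×13 − 183 = -105°; Δλ = +2.8471°.
Transverse Mercator on WGS84 with k₀ = 0.9996 gives E = 808478.974 m, N = 1472397.312 m.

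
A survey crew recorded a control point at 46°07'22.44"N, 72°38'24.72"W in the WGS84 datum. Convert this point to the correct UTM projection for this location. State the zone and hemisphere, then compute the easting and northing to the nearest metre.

Longitude -72.6402° lies in the 6° band [-78°, -72°), giving zone 18; latitude is north of the equator, so 18N.
Zone 18 central meridian λ₀ = 6×18 − 183 = -75°; Δλ = +2.3598°.
Transverse Mercator on WGS84 with k₀ = 0.9996 gives E = 682317.841 m, N = 5110409.774 m.

Zone 18N: E 682318 m, N 5110410 m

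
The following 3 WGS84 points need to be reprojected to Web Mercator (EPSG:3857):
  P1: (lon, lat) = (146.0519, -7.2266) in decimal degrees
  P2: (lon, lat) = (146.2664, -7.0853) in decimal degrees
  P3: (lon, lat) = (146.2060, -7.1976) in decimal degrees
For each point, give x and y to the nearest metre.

P1: x 16258423 m, y -806603 m; P2: x 16282301 m, y -790750 m; P3: x 16275577 m, y -803349 m

Web Mercator: x = R·λ, y = R·ln tan(π/4+φ/2), R = 6378137 m.
P1 (-7.2266°, 146.0519°) → (16258423.137, -806602.885) m.
P2 (-7.0853°, 146.2664°) → (16282301.168, -790749.955) m.
P3 (-7.1976°, 146.2060°) → (16275577.471, -803348.875) m.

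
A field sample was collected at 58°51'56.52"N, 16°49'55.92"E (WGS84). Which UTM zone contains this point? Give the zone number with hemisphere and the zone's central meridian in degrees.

UTM zone = ⌊(λ + 180)/6⌋ + 1; 16.8322° ∈ [12°, 18°) → zone 33.
Hemisphere: N (φ ≥ 0).
Central meridian λ₀ = 6×33 − 183 = 15°.

Zone 33N, central meridian 15°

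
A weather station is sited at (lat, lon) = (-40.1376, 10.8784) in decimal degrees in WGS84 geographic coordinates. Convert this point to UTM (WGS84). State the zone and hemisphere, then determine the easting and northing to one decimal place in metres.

Zone 32S: E 660022.3 m, N 5555279.1 m

Longitude 10.8784° lies in the 6° band [6°, 12°), giving zone 32; latitude is south of the equator, so 32S.
Zone 32 central meridian λ₀ = 6×32 − 183 = 9°; Δλ = +1.8784°.
Transverse Mercator on WGS84 with k₀ = 0.9996 gives E = 660022.262 m, N = 5555279.093 m.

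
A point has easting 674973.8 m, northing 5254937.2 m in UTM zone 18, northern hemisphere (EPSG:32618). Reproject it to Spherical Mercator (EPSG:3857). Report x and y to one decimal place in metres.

x -8090700.7 m, y 6011624.2 m

Unproject from UTM 18N (λ₀ = -75°) → φ = 47.42439982°, λ = -72.68000059°.
Web Mercator (R = 6378137 m): x = -8090700.657 m, y = 6011624.155 m.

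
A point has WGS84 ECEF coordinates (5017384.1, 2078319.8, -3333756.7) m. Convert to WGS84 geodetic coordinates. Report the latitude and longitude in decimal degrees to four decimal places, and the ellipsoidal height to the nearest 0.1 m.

λ = atan2(Y, X) = 22.50049962°; p = √(X²+Y²) = 5430797.0 m.
Bowring's method on WGS84 (a = 6378137 m, b = 6356752.314 m) gives φ = -31.71600025°, h = 137.910 m.

lat -31.7160°, lon 22.5005°, h 137.9 m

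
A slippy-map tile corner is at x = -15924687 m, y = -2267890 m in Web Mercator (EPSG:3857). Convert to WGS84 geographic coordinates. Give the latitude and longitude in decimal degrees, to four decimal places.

R = 6378137 m. λ = x/R = -143.05389727°.
φ = 2·arctan(exp(y/R)) − 90° = 2·arctan(0.70077) − 90° = -19.95659739°.

lat -19.9566°, lon -143.0539°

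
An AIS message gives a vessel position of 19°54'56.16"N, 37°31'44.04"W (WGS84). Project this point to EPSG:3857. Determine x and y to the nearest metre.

x -4177698 m, y 2263035 m

Web Mercator is spherical with R = a = 6378137 m.
x = R·λ = 6378137 × -0.655002870 = -4177698.038 m.
y = R·ln tan(π/4 + φ/2) = 6378137 × 0.354811329 = 2263035.264 m.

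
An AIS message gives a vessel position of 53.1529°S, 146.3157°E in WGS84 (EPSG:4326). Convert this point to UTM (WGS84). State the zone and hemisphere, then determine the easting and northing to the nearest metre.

Zone 55S: E 454239 m, N 4110502 m

Longitude 146.3157° lies in the 6° band [144°, 150°), giving zone 55; latitude is south of the equator, so 55S.
Zone 55 central meridian λ₀ = 6×55 − 183 = 147°; Δλ = -0.6843°.
Transverse Mercator on WGS84 with k₀ = 0.9996 gives E = 454239.078 m, N = 4110501.704 m.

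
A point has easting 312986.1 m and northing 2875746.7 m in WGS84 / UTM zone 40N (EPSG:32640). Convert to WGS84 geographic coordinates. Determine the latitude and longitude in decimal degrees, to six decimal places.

lat 25.988500°, lon 55.131700°

Zone 40N: λ₀ = 57°, k₀ = 0.9996, false easting 500000 m.
Meridian distance M = (N − FN)/k₀ = 2876897.5 m.
Inverse transverse Mercator on WGS84 gives φ = 25.98850021°, λ = 55.13169966°.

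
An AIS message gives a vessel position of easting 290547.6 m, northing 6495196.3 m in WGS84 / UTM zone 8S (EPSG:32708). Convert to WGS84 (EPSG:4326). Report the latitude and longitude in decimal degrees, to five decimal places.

lat -31.65940°, lon -137.20910°

Zone 8S: λ₀ = -135°, k₀ = 0.9996, false easting 500000 m, false northing 10000000 m.
Meridian distance M = (N − FN)/k₀ = -3506206.2 m.
Inverse transverse Mercator on WGS84 gives φ = -31.65939959°, λ = -137.20909957°.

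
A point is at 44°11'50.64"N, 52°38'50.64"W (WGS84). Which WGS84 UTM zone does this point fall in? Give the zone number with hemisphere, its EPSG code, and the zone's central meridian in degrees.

Zone 22N (EPSG:32622), central meridian -51°

UTM zone = ⌊(λ + 180)/6⌋ + 1; -52.6474° ∈ [-54°, -48°) → zone 22.
Hemisphere: N (φ ≥ 0).
Central meridian λ₀ = 6×22 − 183 = -51°.
EPSG code: 32622.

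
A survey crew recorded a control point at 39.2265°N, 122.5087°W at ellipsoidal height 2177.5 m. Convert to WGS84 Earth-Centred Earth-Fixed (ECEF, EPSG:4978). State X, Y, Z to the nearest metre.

WGS84: a = 6378137 m, e² = 0.006694380; N(φ) = a/√(1−e²sin²φ) = 6386691.883 m.
X = (N+h)·cosφ·cosλ = -2659810.662 m; Y = (N+h)·cosφ·sinλ = -4173667.778 m; Z = (N(1−e²)+h)·sinφ = 4013204.438 m.

X -2659811 m, Y -4173668 m, Z 4013204 m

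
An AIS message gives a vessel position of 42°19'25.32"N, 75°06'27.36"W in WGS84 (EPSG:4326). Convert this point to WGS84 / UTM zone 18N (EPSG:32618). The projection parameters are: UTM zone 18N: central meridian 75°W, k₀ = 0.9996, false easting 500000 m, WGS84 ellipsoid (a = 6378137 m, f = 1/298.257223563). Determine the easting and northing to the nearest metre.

E 491134 m, N 4685723 m

Zone 18 central meridian λ₀ = 6×18 − 183 = -75°; Δλ = -0.1076°.
Transverse Mercator on WGS84 with k₀ = 0.9996 gives E = 491134.129 m, N = 4685722.888 m.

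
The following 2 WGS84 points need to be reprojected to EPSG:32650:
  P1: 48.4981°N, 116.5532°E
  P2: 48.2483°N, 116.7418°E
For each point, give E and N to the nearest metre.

UTM zone 50N: λ₀ = 117°, k₀ = 0.9996.
P1 (48.4981°, 116.5532°) → (466992.864, 5371760.768) m.
P2 (48.2483°, 116.7418°) → (480832.053, 5343930.559) m.

P1: E 466993 m, N 5371761 m; P2: E 480832 m, N 5343931 m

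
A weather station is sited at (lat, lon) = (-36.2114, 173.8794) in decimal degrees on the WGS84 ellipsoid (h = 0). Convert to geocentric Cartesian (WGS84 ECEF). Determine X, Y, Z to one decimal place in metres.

WGS84: a = 6378137 m, e² = 0.006694380; N(φ) = a/√(1−e²sin²φ) = 6385600.926 m.
X = (N+h)·cosφ·cosλ = -5122806.9505 m; Y = (N+h)·cosφ·sinλ = 549333.080 m; Z = (N(1−e²)+h)·sinφ = -3747143.428 m.

X -5122807.0 m, Y 549333.1 m, Z -3747143.4 m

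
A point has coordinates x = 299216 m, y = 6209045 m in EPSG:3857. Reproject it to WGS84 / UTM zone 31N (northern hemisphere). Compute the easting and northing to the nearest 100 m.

Web Mercator inverse (R = 6378137 m) → φ = 48.61060114°, λ = 2.68790306°.
UTM 31N forward: E = 476995.034 m, N = 5384216.634 m.

E 477000 m, N 5384200 m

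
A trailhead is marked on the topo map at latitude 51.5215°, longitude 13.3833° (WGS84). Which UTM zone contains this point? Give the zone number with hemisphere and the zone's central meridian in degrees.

Zone 33N, central meridian 15°

UTM zone = ⌊(λ + 180)/6⌋ + 1; 13.3833° ∈ [12°, 18°) → zone 33.
Hemisphere: N (φ ≥ 0).
Central meridian λ₀ = 6×33 − 183 = 15°.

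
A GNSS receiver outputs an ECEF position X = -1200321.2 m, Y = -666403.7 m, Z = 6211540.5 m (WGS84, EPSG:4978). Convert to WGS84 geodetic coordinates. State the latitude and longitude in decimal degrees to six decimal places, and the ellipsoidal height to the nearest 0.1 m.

lat 77.617399°, lon -150.961499°, h 3710.7 m

λ = atan2(Y, X) = -150.96149922°; p = √(X²+Y²) = 1372903.8 m.
Bowring's method on WGS84 (a = 6378137 m, b = 6356752.314 m) gives φ = 77.61739940°, h = 3710.685 m.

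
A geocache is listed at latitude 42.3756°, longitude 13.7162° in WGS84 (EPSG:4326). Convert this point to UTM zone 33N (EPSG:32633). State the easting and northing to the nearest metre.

Zone 33 central meridian λ₀ = 6×33 − 183 = 15°; Δλ = -1.2838°.
Transverse Mercator on WGS84 with k₀ = 0.9996 gives E = 394305.444 m, N = 4692278.188 m.

E 394305 m, N 4692278 m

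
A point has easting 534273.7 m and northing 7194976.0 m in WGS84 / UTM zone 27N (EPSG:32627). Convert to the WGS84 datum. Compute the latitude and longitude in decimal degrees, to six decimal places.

lat 64.877300°, lon -20.276500°

Zone 27N: λ₀ = -21°, k₀ = 0.9996, false easting 500000 m.
Meridian distance M = (N − FN)/k₀ = 7197855.1 m.
Inverse transverse Mercator on WGS84 gives φ = 64.87730044°, λ = -20.27649957°.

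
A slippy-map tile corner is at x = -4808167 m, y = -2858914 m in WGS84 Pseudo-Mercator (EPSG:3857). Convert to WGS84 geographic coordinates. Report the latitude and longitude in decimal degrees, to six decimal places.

lat -24.862897°, lon -43.192499°

R = 6378137 m. λ = x/R = -43.19249905°.
φ = 2·arctan(exp(y/R)) − 90° = 2·arctan(0.63875) − 90° = -24.86289714°.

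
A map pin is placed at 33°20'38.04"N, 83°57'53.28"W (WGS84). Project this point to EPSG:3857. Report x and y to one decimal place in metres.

Web Mercator is spherical with R = a = 6378137 m.
x = R·λ = 6378137 × -1.465462216 = -9346918.781 m.
y = R·ln tan(π/4 + φ/2) = 6378137 × 0.617898362 = 3941040.407 m.

x -9346918.8 m, y 3941040.4 m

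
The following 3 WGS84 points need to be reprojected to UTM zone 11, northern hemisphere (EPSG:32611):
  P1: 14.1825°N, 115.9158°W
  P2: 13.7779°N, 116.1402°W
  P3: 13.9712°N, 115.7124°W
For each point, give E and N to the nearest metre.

P1: E 616997 m, N 1568181 m; P2: E 592942 m, N 1523329 m; P3: E 639077 m, N 1544919 m

UTM zone 11N: λ₀ = -117°, k₀ = 0.9996.
P1 (14.1825°, -115.9158°) → (616996.799, 1568181.294) m.
P2 (13.7779°, -116.1402°) → (592942.064, 1523329.464) m.
P3 (13.9712°, -115.7124°) → (639076.637, 1544918.515) m.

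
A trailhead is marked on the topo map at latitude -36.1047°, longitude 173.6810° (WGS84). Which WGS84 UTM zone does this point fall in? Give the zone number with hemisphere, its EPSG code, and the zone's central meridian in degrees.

Zone 59S (EPSG:32759), central meridian 171°

UTM zone = ⌊(λ + 180)/6⌋ + 1; 173.6810° ∈ [168°, 174°) → zone 59.
Hemisphere: S (φ < 0).
Central meridian λ₀ = 6×59 − 183 = 171°.
EPSG code: 32759.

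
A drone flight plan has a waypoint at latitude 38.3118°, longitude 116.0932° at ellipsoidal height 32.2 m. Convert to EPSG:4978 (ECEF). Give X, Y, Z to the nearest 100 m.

WGS84: a = 6378137 m, e² = 0.006694380; N(φ) = a/√(1−e²sin²φ) = 6386357.788 m.
X = (N+h)·cosφ·cosλ = -2204033.056 m; Y = (N+h)·cosφ·sinλ = 4500343.056 m; Z = (N(1−e²)+h)·sinφ = 3932678.572 m.

X -2204000 m, Y 4500300 m, Z 3932700 m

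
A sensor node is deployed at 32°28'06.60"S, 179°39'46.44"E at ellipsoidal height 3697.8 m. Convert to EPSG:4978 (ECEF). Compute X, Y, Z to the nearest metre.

X -5389374 m, Y 31709 m, Z -3406362 m

WGS84: a = 6378137 m, e² = 0.006694380; N(φ) = a/√(1−e²sin²φ) = 6384298.496 m.
X = (N+h)·cosφ·cosλ = -5389374.326 m; Y = (N+h)·cosφ·sinλ = 31708.776 m; Z = (N(1−e²)+h)·sinφ = -3406361.627 m.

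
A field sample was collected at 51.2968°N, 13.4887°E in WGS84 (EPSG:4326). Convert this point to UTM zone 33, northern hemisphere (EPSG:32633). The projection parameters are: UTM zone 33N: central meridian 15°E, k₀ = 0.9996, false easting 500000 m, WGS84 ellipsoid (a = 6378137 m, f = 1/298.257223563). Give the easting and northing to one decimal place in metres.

E 394633.3 m, N 5683915.6 m

Zone 33 central meridian λ₀ = 6×33 − 183 = 15°; Δλ = -1.5113°.
Transverse Mercator on WGS84 with k₀ = 0.9996 gives E = 394633.344 m, N = 5683915.591 m.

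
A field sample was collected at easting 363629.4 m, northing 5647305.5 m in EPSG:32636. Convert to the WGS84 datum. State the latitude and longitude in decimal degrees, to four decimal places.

Zone 36N: λ₀ = 33°, k₀ = 0.9996, false easting 500000 m.
Meridian distance M = (N − FN)/k₀ = 5649565.3 m.
Inverse transverse Mercator on WGS84 gives φ = 50.96120014°, λ = 31.05809982°.

lat 50.9612°, lon 31.0581°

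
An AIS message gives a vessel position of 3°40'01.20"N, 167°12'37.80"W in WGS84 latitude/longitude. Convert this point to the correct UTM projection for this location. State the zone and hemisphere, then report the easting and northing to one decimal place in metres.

Longitude -167.2105° lies in the 6° band [-168°, -162°), giving zone 3; latitude is north of the equator, so 3N.
Zone 3 central meridian λ₀ = 6×3 − 183 = -165°; Δλ = -2.2105°.
Transverse Mercator on WGS84 with k₀ = 0.9996 gives E = 254466.107 m, N = 405622.275 m.

Zone 3N: E 254466.1 m, N 405622.3 m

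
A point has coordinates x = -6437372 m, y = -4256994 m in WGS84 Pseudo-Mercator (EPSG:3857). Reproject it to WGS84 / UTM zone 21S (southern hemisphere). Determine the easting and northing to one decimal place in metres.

E 425084.7 m, N 6050972.4 m

Web Mercator inverse (R = 6378137 m) → φ = -35.68230045°, λ = -57.82789657°.
UTM 21S forward: E = 425084.681 m, N = 6050972.421 m.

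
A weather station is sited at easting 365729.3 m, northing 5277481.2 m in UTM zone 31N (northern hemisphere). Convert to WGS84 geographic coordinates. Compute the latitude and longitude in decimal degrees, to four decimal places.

Zone 31N: λ₀ = 3°, k₀ = 0.9996, false easting 500000 m.
Meridian distance M = (N − FN)/k₀ = 5279593.0 m.
Inverse transverse Mercator on WGS84 gives φ = 47.63680038°, λ = 1.21249991°.

lat 47.6368°, lon 1.2125°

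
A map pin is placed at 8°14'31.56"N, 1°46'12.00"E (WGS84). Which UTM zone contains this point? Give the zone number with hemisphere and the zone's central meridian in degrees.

UTM zone = ⌊(λ + 180)/6⌋ + 1; 1.7700° ∈ [0°, 6°) → zone 31.
Hemisphere: N (φ ≥ 0).
Central meridian λ₀ = 6×31 − 183 = 3°.

Zone 31N, central meridian 3°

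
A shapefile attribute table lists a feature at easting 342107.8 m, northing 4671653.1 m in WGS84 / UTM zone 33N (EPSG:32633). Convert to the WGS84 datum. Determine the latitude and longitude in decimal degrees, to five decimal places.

lat 42.18110°, lon 13.08810°

Zone 33N: λ₀ = 15°, k₀ = 0.9996, false easting 500000 m.
Meridian distance M = (N − FN)/k₀ = 4673522.5 m.
Inverse transverse Mercator on WGS84 gives φ = 42.18109984°, λ = 13.08809987°.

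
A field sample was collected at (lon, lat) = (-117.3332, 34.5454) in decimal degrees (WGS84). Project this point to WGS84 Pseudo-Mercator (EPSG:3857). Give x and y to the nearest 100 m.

x -13061500 m, y 4102300 m

Web Mercator is spherical with R = a = 6378137 m.
x = R·λ = 6378137 × -2.047850662 = -13061472.077 m.
y = R·ln tan(π/4 + φ/2) = 6378137 × 0.643177334 = 4102273.152 m.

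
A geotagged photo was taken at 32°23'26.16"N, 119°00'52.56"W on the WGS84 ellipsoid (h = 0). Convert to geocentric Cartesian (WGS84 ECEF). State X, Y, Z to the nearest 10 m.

WGS84: a = 6378137 m, e² = 0.006694380; N(φ) = a/√(1−e²sin²φ) = 6384272.144 m.
X = (N+h)·cosφ·cosλ = -2614800.564 m; Y = (N+h)·cosφ·sinλ = -4714391.564 m; Z = (N(1−e²)+h)·sinφ = 3397085.034 m.

X -2614800 m, Y -4714390 m, Z 3397090 m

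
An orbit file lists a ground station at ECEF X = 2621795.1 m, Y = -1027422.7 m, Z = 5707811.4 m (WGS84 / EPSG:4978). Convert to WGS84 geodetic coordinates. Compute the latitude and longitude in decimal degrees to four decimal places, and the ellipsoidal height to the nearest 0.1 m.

λ = atan2(Y, X) = -21.39909893°; p = √(X²+Y²) = 2815920.3 m.
Bowring's method on WGS84 (a = 6378137 m, b = 6356752.314 m) gives φ = 63.89309998°, h = 3708.84997 m.

lat 63.8931°, lon -21.3991°, h 3708.8 m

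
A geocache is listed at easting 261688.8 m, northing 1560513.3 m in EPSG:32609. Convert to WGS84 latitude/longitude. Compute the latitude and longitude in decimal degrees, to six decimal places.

lat 14.105500°, lon -131.207300°

Zone 9N: λ₀ = -129°, k₀ = 0.9996, false easting 500000 m.
Meridian distance M = (N − FN)/k₀ = 1561137.8 m.
Inverse transverse Mercator on WGS84 gives φ = 14.10550033°, λ = -131.20729999°.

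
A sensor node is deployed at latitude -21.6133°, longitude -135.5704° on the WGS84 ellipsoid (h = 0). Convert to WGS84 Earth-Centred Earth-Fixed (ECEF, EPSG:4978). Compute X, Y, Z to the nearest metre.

X -4236387 m, Y -4152866 m, Z -2334659 m

WGS84: a = 6378137 m, e² = 0.006694380; N(φ) = a/√(1−e²sin²φ) = 6381035.470 m.
X = (N+h)·cosφ·cosλ = -4236386.632 m; Y = (N+h)·cosφ·sinλ = -4152865.861 m; Z = (N(1−e²)+h)·sinφ = -2334658.547 m.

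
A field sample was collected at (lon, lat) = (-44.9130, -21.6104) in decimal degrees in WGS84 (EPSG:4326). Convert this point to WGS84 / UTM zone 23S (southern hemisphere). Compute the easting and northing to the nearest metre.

Zone 23 central meridian λ₀ = 6×23 − 183 = -45°; Δλ = +0.0870°.
Transverse Mercator on WGS84 with k₀ = 0.9996 gives E = 509004.538 m, N = 7610292.764 m.

E 509005 m, N 7610293 m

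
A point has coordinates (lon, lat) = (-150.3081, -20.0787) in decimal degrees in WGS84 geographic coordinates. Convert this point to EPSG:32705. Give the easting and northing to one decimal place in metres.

E 781526.3 m, N 7777538.1 m

Zone 5 central meridian λ₀ = 6×5 − 183 = -153°; Δλ = +2.6919°.
Transverse Mercator on WGS84 with k₀ = 0.9996 gives E = 781526.305 m, N = 7777538.088 m.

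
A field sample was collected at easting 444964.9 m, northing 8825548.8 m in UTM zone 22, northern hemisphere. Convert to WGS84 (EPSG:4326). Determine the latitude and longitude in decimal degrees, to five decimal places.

lat 79.48650°, lon -53.70270°

Zone 22N: λ₀ = -51°, k₀ = 0.9996, false easting 500000 m.
Meridian distance M = (N − FN)/k₀ = 8829080.4 m.
Inverse transverse Mercator on WGS84 gives φ = 79.48650030°, λ = -53.70270122°.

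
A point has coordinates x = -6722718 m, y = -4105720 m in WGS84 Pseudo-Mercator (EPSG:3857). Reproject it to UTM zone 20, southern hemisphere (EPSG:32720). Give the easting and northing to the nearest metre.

Web Mercator inverse (R = 6378137 m) → φ = -34.57090007°, λ = -60.39120330°.
UTM 20S forward: E = 739322.747 m, N = 6171447.954 m.

E 739323 m, N 6171448 m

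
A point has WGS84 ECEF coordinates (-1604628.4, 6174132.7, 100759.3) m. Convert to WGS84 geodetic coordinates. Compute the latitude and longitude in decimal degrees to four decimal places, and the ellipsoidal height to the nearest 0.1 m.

lat 0.9110°, lon 104.5686°, h 1907.5 m

λ = atan2(Y, X) = 104.56859990°; p = √(X²+Y²) = 6379243.4 m.
Bowring's method on WGS84 (a = 6378137 m, b = 6356752.314 m) gives φ = 0.91099969°, h = 1907.493 m.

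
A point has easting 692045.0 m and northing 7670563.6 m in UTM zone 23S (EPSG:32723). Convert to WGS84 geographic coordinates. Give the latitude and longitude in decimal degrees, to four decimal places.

Zone 23S: λ₀ = -45°, k₀ = 0.9996, false easting 500000 m, false northing 10000000 m.
Meridian distance M = (N − FN)/k₀ = -2330368.5 m.
Inverse transverse Mercator on WGS84 gives φ = -21.05580040°, λ = -43.15170020°.

lat -21.0558°, lon -43.1517°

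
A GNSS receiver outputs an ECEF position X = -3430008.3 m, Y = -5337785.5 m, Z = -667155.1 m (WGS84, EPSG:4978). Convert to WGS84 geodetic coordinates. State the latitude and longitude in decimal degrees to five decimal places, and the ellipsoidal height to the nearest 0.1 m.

λ = atan2(Y, X) = -122.72440004°; p = √(X²+Y²) = 6344833.4 m.
Bowring's method on WGS84 (a = 6378137 m, b = 6356752.314 m) gives φ = -6.04270033°, h = 1910.471 m.

lat -6.04270°, lon -122.72440°, h 1910.5 m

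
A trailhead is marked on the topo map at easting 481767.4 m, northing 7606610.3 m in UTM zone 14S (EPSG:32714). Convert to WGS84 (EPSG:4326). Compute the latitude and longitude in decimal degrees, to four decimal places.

Zone 14S: λ₀ = -99°, k₀ = 0.9996, false easting 500000 m, false northing 10000000 m.
Meridian distance M = (N − FN)/k₀ = -2394347.4 m.
Inverse transverse Mercator on WGS84 gives φ = -21.64360030°, λ = -99.17619973°.

lat -21.6436°, lon -99.1762°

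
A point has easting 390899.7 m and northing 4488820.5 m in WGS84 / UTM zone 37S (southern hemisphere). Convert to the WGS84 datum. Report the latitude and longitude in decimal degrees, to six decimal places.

Zone 37S: λ₀ = 39°, k₀ = 0.9996, false easting 500000 m, false northing 10000000 m.
Meridian distance M = (N − FN)/k₀ = -5513384.9 m.
Inverse transverse Mercator on WGS84 gives φ = -49.74319977°, λ = 37.48570061°.

lat -49.743200°, lon 37.485701°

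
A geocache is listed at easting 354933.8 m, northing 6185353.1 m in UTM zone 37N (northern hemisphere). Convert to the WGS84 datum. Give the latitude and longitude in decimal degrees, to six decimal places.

Zone 37N: λ₀ = 39°, k₀ = 0.9996, false easting 500000 m.
Meridian distance M = (N − FN)/k₀ = 6187828.2 m.
Inverse transverse Mercator on WGS84 gives φ = 55.79200015°, λ = 36.68620060°.

lat 55.792000°, lon 36.686201°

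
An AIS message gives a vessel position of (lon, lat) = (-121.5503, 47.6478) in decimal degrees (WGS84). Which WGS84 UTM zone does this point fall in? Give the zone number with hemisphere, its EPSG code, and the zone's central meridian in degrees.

UTM zone = ⌊(λ + 180)/6⌋ + 1; -121.5503° ∈ [-126°, -120°) → zone 10.
Hemisphere: N (φ ≥ 0).
Central meridian λ₀ = 6×10 − 183 = -123°.
EPSG code: 32610.

Zone 10N (EPSG:32610), central meridian -123°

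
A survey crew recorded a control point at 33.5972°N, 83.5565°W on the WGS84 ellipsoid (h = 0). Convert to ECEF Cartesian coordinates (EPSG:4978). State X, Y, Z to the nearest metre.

X 596816 m, Y -5284517 m, Z 3509319 m

WGS84: a = 6378137 m, e² = 0.006694380; N(φ) = a/√(1−e²sin²φ) = 6384684.020 m.
X = (N+h)·cosφ·cosλ = 596816.494 m; Y = (N+h)·cosφ·sinλ = -5284517.103 m; Z = (N(1−e²)+h)·sinφ = 3509319.248 m.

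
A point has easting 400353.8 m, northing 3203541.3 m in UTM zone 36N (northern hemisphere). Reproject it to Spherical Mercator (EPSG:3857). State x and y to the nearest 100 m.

x 3559700 m, y 3370000 m

Unproject from UTM 36N (λ₀ = 33°) → φ = 28.95599956°, λ = 31.97739953°.
Web Mercator (R = 6378137 m): x = 3559707.832 m, y = 3370046.956 m.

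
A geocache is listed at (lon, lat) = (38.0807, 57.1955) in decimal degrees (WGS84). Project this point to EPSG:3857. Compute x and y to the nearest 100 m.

Web Mercator is spherical with R = a = 6378137 m.
x = R·λ = 6378137 × 0.664633596 = 4239124.133 m.
y = R·ln tan(π/4 + φ/2) = 6378137 × 1.222956264 = 7800182.598 m.

x 4239100 m, y 7800200 m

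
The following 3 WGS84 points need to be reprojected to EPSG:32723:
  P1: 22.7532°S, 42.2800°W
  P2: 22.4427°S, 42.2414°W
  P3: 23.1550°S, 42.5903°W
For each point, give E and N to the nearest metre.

UTM zone 23S: λ₀ = -45°, k₀ = 0.9996.
P1 (-22.7532°, -42.2800°) → (779327.987, 7481234.846) m.
P2 (-22.4427°, -42.2414°) → (783931.035, 7515560.259) m.
P3 (-23.1550°, -42.5903°) → (746717.457, 7437280.720) m.

P1: E 779328 m, N 7481235 m; P2: E 783931 m, N 7515560 m; P3: E 746717 m, N 7437281 m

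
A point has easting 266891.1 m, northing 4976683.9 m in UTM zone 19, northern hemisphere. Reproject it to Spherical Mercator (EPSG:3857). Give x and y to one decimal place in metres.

x -8009749.0 m, y 5606640.9 m

Unproject from UTM 19N (λ₀ = -69°) → φ = 44.90539982°, λ = -71.95279973°.
Web Mercator (R = 6378137 m): x = -8009749.027 m, y = 5606640.898 m.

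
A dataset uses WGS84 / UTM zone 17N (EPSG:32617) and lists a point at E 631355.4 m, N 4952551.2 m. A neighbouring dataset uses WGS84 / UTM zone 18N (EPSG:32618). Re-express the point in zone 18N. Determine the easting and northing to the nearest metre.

E 156116 m, N 4960389 m

UTM 17N → geographic: φ = 44.71429968°, λ = -79.34160041°.
UTM 18N (λ₀ = -75°) forward: E = 156115.662 m, N = 4960389.201 m.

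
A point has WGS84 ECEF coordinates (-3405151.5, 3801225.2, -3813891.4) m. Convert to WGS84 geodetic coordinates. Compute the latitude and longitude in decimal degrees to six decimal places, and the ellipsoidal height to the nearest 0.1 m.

lat -36.956500°, lon 131.854100°, h 590.1 m

λ = atan2(Y, X) = 131.85409976°; p = √(X²+Y²) = 5103368.5 m.
Bowring's method on WGS84 (a = 6378137 m, b = 6356752.314 m) gives φ = -36.95649989°, h = 590.099 m.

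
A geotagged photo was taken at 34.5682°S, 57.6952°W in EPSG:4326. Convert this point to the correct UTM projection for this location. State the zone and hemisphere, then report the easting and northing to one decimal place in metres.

Longitude -57.6952° lies in the 6° band [-60°, -54°), giving zone 21; latitude is south of the equator, so 21S.
Zone 21 central meridian λ₀ = 6×21 − 183 = -57°; Δλ = -0.6952°.
Transverse Mercator on WGS84 with k₀ = 0.9996 gives E = 436229.840 m, N = 6174620.695 m.

Zone 21S: E 436229.8 m, N 6174620.7 m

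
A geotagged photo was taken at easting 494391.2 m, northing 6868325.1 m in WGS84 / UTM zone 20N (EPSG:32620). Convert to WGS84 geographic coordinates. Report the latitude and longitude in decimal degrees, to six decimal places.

Zone 20N: λ₀ = -63°, k₀ = 0.9996, false easting 500000 m.
Meridian distance M = (N − FN)/k₀ = 6871073.5 m.
Inverse transverse Mercator on WGS84 gives φ = 61.94740004°, λ = -63.10690037°.

lat 61.947400°, lon -63.106900°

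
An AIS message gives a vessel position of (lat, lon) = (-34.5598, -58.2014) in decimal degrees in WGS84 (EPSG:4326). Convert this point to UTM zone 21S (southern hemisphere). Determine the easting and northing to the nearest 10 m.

Zone 21 central meridian λ₀ = 6×21 − 183 = -57°; Δλ = -1.2014°.
Transverse Mercator on WGS84 with k₀ = 0.9996 gives E = 389783.492 m, N = 6175116.121 m.

E 389780 m, N 6175120 m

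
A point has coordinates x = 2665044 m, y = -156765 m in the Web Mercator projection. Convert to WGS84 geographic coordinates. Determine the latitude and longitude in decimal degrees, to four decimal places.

lat -1.4081°, lon 23.9405°

R = 6378137 m. λ = x/R = 23.94049758°.
φ = 2·arctan(exp(y/R)) − 90° = 2·arctan(0.97572) − 90° = -1.40810219°.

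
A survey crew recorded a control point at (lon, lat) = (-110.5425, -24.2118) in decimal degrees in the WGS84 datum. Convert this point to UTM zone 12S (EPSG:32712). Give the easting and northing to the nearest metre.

E 546457 m, N 7322248 m

Zone 12 central meridian λ₀ = 6×12 − 183 = -111°; Δλ = +0.4575°.
Transverse Mercator on WGS84 with k₀ = 0.9996 gives E = 546456.672 m, N = 7322247.863 m.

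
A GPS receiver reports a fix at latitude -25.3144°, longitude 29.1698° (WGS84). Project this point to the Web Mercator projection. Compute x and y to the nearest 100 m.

Web Mercator is spherical with R = a = 6378137 m.
x = R·λ = 6378137 × 0.509109052 = 3247167.283 m.
y = R·ln tan(π/4 + φ/2) = 6378137 × -0.456937702 = -2914411.265 m.

x 3247200 m, y -2914400 m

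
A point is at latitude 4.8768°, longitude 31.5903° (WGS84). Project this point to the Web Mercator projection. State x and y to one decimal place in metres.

Web Mercator is spherical with R = a = 6378137 m.
x = R·λ = 6378137 × 0.551354747 = 3516616.110 m.
y = R·ln tan(π/4 + φ/2) = 6378137 × 0.085219178 = 543539.593 m.

x 3516616.1 m, y 543539.6 m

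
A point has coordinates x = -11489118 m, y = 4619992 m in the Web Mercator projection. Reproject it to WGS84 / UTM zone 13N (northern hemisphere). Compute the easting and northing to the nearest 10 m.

E 656680 m, N 4239130 m

Web Mercator inverse (R = 6378137 m) → φ = 38.28659809°, λ = -103.20850300°.
UTM 13N forward: E = 656680.537 m, N = 4239132.433 m.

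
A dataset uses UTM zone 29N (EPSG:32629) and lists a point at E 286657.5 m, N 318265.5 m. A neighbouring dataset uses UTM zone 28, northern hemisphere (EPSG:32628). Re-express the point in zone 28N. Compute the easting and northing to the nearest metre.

E 953895 m, N 318899 m

UTM 29N → geographic: φ = 2.87779998°, λ = -10.91930028°.
UTM 28N (λ₀ = -15°) forward: E = 953895.425 m, N = 318898.603 m.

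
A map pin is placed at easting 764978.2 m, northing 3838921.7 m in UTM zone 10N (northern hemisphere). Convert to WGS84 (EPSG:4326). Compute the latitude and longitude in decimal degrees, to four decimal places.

lat 34.6580°, lon -120.1086°

Zone 10N: λ₀ = -123°, k₀ = 0.9996, false easting 500000 m.
Meridian distance M = (N − FN)/k₀ = 3840457.9 m.
Inverse transverse Mercator on WGS84 gives φ = 34.65799984°, λ = -120.10859948°.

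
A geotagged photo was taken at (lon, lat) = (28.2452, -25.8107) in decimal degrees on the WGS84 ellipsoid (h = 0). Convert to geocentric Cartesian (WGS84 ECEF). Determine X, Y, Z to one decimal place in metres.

WGS84: a = 6378137 m, e² = 0.006694380; N(φ) = a/√(1−e²sin²φ) = 6382188.008 m.
X = (N+h)·cosφ·cosλ = 5061372.175 m; Y = (N+h)·cosφ·sinλ = 2719026.954 m; Z = (N(1−e²)+h)·sinφ = -2760197.381 m.

X 5061372.2 m, Y 2719027.0 m, Z -2760197.4 m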